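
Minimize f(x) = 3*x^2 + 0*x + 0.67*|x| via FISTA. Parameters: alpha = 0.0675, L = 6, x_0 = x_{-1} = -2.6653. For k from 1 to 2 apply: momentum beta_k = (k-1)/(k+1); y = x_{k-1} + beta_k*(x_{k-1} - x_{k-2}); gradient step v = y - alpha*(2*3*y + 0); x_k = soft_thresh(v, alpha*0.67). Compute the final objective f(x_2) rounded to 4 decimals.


FISTA on f(x) = 3*x^2 + 0*x + 0.67*|x|
L = 6, alpha = 0.0675
Iteration 1: beta = 0.0, y = -2.6653 + 0.0*(-2.6653 + 2.6653) = -2.6653
  grad(y) = -15.9918, v = y - alpha*grad = -1.5859
  prox(v) = soft_thresh(-1.5859, 0.0452) = -1.5406
Iteration 2: beta = 0.3333, y = -1.5406 + 0.3333*(-1.5406 + 2.6653) = -1.1657
  grad(y) = -6.9944, v = y - alpha*grad = -0.6936
  prox(v) = soft_thresh(-0.6936, 0.0452) = -0.6484
f(x_2) = 3*(-0.6484)^2 + 0*(-0.6484) + 0.67*|-0.6484| = 1.6956


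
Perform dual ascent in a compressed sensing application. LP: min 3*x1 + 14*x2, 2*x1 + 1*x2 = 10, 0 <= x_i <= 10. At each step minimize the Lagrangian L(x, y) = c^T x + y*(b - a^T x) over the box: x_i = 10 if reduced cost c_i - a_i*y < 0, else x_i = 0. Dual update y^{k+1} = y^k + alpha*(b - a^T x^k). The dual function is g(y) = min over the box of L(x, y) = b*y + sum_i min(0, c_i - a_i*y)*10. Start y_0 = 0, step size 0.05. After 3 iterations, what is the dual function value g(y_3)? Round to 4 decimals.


Dual ascent for LP: min 3*x1 + 14*x2, 2*x1 + 1*x2 = 10, 0 <= x_i <= 10
Step 1: y^k = 0.0, reduced costs: (3.0, 14.0)
  x^k = (0.0, 0.0), subgradient = b - a^T x = 10.0
  y^{k+1} = 0.0 + 0.05*10.0 = 0.5
Step 2: y^k = 0.5, reduced costs: (2.0, 13.5)
  x^k = (0.0, 0.0), subgradient = b - a^T x = 10.0
  y^{k+1} = 0.5 + 0.05*10.0 = 1.0
Step 3: y^k = 1.0, reduced costs: (1.0, 13.0)
  x^k = (0.0, 0.0), subgradient = b - a^T x = 10.0
  y^{k+1} = 1.0 + 0.05*10.0 = 1.5
Dual objective at y_3 = 1.5: reduced costs (0.0, 12.5), box minimizer x = (0.0, 0.0)
g(y_3) = b*y + (c1 - a1*y)*x1 + (c2 - a2*y)*x2 = 10*1.5 + 0.0*0.0 + 12.5*0.0 = 15.0 + 0.0 + 0.0 = 15.0


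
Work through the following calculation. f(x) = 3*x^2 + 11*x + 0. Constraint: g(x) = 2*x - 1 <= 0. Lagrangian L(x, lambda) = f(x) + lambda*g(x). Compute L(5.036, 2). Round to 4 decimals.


Step 1: Evaluate f(x).
f(5.036) = 3*5.036^2 + 11*5.036 + 0 = 131.4799
Step 2: Evaluate g(x).
g(5.036) = 2*5.036 - 1 = 9.072
Step 3: Compute Lagrangian.
L = 131.4799 + 2*9.072 = 149.6239


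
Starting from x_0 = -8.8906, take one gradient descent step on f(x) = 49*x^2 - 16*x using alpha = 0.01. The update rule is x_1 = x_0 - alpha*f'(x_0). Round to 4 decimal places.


We compute the gradient at x_0 and apply the update.
f'(x) = 98*x - 16
f'(-8.8906) = 98*-8.8906 - 16 = -887.2788
x_1 = -8.8906 - 0.01*-887.2788 = -0.0178


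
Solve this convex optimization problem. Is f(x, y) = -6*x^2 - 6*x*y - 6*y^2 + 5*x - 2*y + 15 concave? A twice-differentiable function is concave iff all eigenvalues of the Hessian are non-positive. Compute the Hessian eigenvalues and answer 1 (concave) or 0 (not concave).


The Hessian of f(x,y) = -6*x^2 - 6*x*y - 6*y^2 + 5*x - 2*y + 15 is:
H = [[-12, -6], [-6, -12]]
Trace = -12 - 12 = -24
Determinant = -12*-12 - (-6)^2 = 108
Discriminant = (-24)^2 - 4*108 = 144.0
Eigenvalues: lambda_1 = -18.0, lambda_2 = -6.0
The function is concave.

1


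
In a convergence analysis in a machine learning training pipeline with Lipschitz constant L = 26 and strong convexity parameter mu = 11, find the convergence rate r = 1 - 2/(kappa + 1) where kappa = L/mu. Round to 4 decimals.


Step 1: Compute the condition number.
kappa = L/mu = 26/11 = 2.3636
Step 2: Compute the convergence rate.
r = 1 - 2/(kappa + 1) = 1 - 2*mu/(L + mu) = (L - mu)/(L + mu) = 15/37 = 0.4054


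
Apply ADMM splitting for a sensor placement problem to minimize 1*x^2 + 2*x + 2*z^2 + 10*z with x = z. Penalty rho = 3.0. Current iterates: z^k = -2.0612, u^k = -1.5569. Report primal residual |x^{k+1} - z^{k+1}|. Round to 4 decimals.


ADMM iteration with rho = 3.0, z^k = -2.0612, u^k = -1.5569
Step 1: x-update.
Minimize 1*x^2 + 2*x + (3.0/2)*(x + 2.0612 - 1.5569)^2
FOC: (2*1 + 3.0)*x = -2 + 3.0*(-2.0612 + 1.5569)
x^{k+1} = -0.7026
Step 2: z-update.
Minimize 2*z^2 + 10*z + (3.0/2)*(-0.7026 - z - 1.5569)^2
FOC: (2*2 + 3.0)*z = -10 + 3.0*(-0.7026 - 1.5569)
z^{k+1} = -2.3969
Step 3: u-update.
u^{k+1} = -1.5569 - 0.7026 + 2.3969 = 0.1374
Step 4: Primal residual = |-0.7026 + 2.3969| = 1.6943


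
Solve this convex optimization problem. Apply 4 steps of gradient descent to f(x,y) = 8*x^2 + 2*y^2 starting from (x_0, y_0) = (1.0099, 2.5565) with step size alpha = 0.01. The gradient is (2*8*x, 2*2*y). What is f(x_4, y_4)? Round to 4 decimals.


Gradient descent on f(x,y) = 8*x^2 + 2*y^2.
Starting point: (1.0099, 2.5565), alpha = 0.01
Step 1: grad_x = 2*8*1.0099 = 16.1584, grad_y = 2*2*2.5565 = 10.226
  x_1 = 1.0099 - 0.01*16.1584 = 0.8483
  y_1 = 2.5565 - 0.01*10.226 = 2.4542
Step 2: grad_x = 2*8*0.8483 = 13.5731, grad_y = 2*2*2.4542 = 9.817
  x_2 = 0.8483 - 0.01*13.5731 = 0.7126
  y_2 = 2.4542 - 0.01*9.817 = 2.3561
Step 3: grad_x = 2*8*0.7126 = 11.4014, grad_y = 2*2*2.3561 = 9.4243
  x_3 = 0.7126 - 0.01*11.4014 = 0.5986
  y_3 = 2.3561 - 0.01*9.4243 = 2.2618
Step 4: grad_x = 2*8*0.5986 = 9.5771, grad_y = 2*2*2.2618 = 9.0473
  x_4 = 0.5986 - 0.01*9.5771 = 0.5028
  y_4 = 2.2618 - 0.01*9.0473 = 2.1714
f(0.5028, 2.1714) = 8*0.5028^2 + 2*2.1714^2 = 11.452


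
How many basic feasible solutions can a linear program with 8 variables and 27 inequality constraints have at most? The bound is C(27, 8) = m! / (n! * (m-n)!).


Each vertex corresponds to some choice of n active constraints out of m, so the number of vertices is at most C(m, n) = m! / (n!(m-n)!).
m = 27, n = 8
Numerator: 27 * 26 * 25 * 24 * 23 * 22 * 21 * 20
Denominator: 8! = 40320
C(27, 8) = 2220075


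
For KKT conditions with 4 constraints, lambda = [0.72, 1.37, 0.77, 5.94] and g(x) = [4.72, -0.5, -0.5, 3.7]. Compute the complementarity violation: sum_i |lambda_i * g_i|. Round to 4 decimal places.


KKT complementary slackness check:
lambda_1 * g_1 = 0.72 * 4.72 = 3.3984
lambda_2 * g_2 = 1.37 * -0.5 = -0.685
lambda_3 * g_3 = 0.77 * -0.5 = -0.385
lambda_4 * g_4 = 5.94 * 3.7 = 21.978
Total violation = 3.3984 + 0.685 + 0.385 + 21.978 = 26.4464


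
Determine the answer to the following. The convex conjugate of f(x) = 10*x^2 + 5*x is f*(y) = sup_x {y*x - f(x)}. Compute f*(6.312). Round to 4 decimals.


f*(y) = sup_x {y*x - a*x^2 - b*x} = sup_x {(y-b)*x - a*x^2}
FOC: (y - b) - 2a*x = 0 => x* = (y - b)/(2a)
x* = (6.312 - 5)/(2*10) = 0.0656
f*(6.312) = (y-b)^2/(4a) = (6.312 - 5)^2/(4*10)
= 1.7213/40 = 0.043


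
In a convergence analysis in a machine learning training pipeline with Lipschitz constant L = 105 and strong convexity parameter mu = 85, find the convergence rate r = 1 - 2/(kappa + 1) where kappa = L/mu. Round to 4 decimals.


Step 1: Compute the condition number.
kappa = L/mu = 105/85 = 1.2353
Step 2: Compute the convergence rate.
r = 1 - 2/(kappa + 1) = 1 - 2*mu/(L + mu) = (L - mu)/(L + mu) = 20/190 = 0.1053


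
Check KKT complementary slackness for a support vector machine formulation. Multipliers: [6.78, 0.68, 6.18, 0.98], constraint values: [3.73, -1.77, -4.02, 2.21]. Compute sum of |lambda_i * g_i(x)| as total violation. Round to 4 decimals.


KKT complementary slackness check:
lambda_1 * g_1 = 6.78 * 3.73 = 25.2894
lambda_2 * g_2 = 0.68 * -1.77 = -1.2036
lambda_3 * g_3 = 6.18 * -4.02 = -24.8436
lambda_4 * g_4 = 0.98 * 2.21 = 2.1658
Total violation = 25.2894 + 1.2036 + 24.8436 + 2.1658 = 53.5024


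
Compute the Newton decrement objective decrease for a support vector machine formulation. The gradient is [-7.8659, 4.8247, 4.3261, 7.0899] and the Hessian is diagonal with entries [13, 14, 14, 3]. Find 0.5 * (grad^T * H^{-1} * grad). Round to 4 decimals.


Step 1: H is diagonal, so H^(-1) * g = [-0.6051, 0.3446, 0.309, 2.3633].
Step 2: g^T H^(-1) g = sum_i g_i^2 / H_ii
  = (-7.8659)^2/13 + (4.8247)^2/14 + (4.3261)^2/14 + (7.0899)^2/3
  = 4.7594 + 1.6627 + 1.3368 + 16.7556 = 24.5145
Step 3: Objective decrease = 0.5 * g^T H^(-1) g = 12.2572


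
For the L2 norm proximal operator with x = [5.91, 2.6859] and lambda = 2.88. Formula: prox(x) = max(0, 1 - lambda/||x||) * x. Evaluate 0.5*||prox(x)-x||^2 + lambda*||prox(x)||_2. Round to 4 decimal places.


Step 1: Compute ||x||.
||x|| = 6.4917
Step 2: Compute scaling factor.
scale = max(0, 1 - 2.88/6.4917) = 0.5564
Step 3: prox(x) = [3.2881, 1.4943]
||prox(x)|| = 3.6117
Step 4: Proximal objective.
0.5*||prox-x||^2 = 4.1472
lambda*||prox|| = 10.4017
Total = 14.5489


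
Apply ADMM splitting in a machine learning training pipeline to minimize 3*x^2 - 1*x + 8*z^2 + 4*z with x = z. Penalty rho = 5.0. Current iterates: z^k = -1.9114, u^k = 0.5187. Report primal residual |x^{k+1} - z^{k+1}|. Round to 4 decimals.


ADMM iteration with rho = 5.0, z^k = -1.9114, u^k = 0.5187
Step 1: x-update.
Minimize 3*x^2 - 1*x + (5.0/2)*(x + 1.9114 + 0.5187)^2
FOC: (2*3 + 5.0)*x = 1 + 5.0*(-1.9114 - 0.5187)
x^{k+1} = -1.0137
Step 2: z-update.
Minimize 8*z^2 + 4*z + (5.0/2)*(-1.0137 - z + 0.5187)^2
FOC: (2*8 + 5.0)*z = -4 + 5.0*(-1.0137 + 0.5187)
z^{k+1} = -0.3083
Step 3: u-update.
u^{k+1} = 0.5187 - 1.0137 + 0.3083 = -0.1867
Step 4: Primal residual = |-1.0137 + 0.3083| = 0.7054


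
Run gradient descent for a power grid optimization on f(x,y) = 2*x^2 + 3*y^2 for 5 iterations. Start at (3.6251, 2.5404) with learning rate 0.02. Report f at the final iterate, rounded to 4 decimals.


Gradient descent on f(x,y) = 2*x^2 + 3*y^2.
Starting point: (3.6251, 2.5404), alpha = 0.02
Step 1: grad_x = 2*2*3.6251 = 14.5004, grad_y = 2*3*2.5404 = 15.2424
  x_1 = 3.6251 - 0.02*14.5004 = 3.3351
  y_1 = 2.5404 - 0.02*15.2424 = 2.2356
Step 2: grad_x = 2*2*3.3351 = 13.3404, grad_y = 2*3*2.2356 = 13.4133
  x_2 = 3.3351 - 0.02*13.3404 = 3.0683
  y_2 = 2.2356 - 0.02*13.4133 = 1.9673
Step 3: grad_x = 2*2*3.0683 = 12.2731, grad_y = 2*3*1.9673 = 11.8037
  x_3 = 3.0683 - 0.02*12.2731 = 2.8228
  y_3 = 1.9673 - 0.02*11.8037 = 1.7312
Step 4: grad_x = 2*2*2.8228 = 11.2913, grad_y = 2*3*1.7312 = 10.3873
  x_4 = 2.8228 - 0.02*11.2913 = 2.597
  y_4 = 1.7312 - 0.02*10.3873 = 1.5235
Step 5: grad_x = 2*2*2.597 = 10.388, grad_y = 2*3*1.5235 = 9.1408
  x_5 = 2.597 - 0.02*10.388 = 2.3892
  y_5 = 1.5235 - 0.02*9.1408 = 1.3407
f(2.3892, 1.3407) = 2*2.3892^2 + 3*1.3407^2 = 16.8089


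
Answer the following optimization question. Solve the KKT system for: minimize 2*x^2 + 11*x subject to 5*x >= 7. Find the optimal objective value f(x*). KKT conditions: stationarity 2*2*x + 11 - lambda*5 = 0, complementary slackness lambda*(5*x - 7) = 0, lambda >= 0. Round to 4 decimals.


Step 1: Try lambda = 0 (constraint inactive).
x_unc = -11/(2*2) = -2.75
Check: 5*-2.75 = -13.75 < 7 -- violated!
Step 2: Constraint must be active: 5*x = 7
x* = 7/5 = 1.4
lambda = (2*2*1.4 + 11)/5 = 3.32
Step 3: Compute optimal value.
f(x*) = 2*1.4^2 + 11*1.4 = 19.32


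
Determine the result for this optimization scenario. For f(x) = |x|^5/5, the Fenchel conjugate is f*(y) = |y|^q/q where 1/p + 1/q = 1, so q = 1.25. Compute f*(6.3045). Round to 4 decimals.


The conjugate exponent q satisfies 1/p + 1/q = 1.
p = 5, so q = 5/(5 - 1) = 1.25
|y|^q = 6.3045^1.25 = 9.9899
f*(6.3045) = 9.9899 / 1.25 = 7.992


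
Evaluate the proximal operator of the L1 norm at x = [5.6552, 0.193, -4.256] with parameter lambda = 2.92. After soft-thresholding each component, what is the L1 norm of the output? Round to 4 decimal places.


Soft-thresholding with lambda = 2.92:
prox(5.6552) = sign(5.6552)*max(|5.6552| - 2.92, 0) = 2.7352
prox(0.193) = sign(0.193)*max(|0.193| - 2.92, 0) = 0.0
prox(-4.256) = sign(-4.256)*max(|-4.256| - 2.92, 0) = -1.336
prox(x) = [2.7352, 0.0, -1.336]
||prox(x)||_1 = 2.7352 + 0.0 + 1.336 = 4.0712


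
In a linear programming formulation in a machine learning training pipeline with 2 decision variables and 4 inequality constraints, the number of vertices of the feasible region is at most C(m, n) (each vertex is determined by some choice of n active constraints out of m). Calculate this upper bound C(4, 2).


Each vertex corresponds to some choice of n active constraints out of m, so the number of vertices is at most C(m, n) = m! / (n!(m-n)!).
m = 4, n = 2
Numerator: 4 * 3
Denominator: 2! = 2
C(4, 2) = 6


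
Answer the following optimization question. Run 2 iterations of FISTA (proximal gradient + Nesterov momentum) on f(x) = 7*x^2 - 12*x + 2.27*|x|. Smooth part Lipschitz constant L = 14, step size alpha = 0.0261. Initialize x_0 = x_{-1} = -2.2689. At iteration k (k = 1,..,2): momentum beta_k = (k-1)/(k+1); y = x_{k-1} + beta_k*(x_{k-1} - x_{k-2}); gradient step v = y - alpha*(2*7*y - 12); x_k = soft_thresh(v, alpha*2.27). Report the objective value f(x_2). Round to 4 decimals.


FISTA on f(x) = 7*x^2 - 12*x + 2.27*|x|
L = 14, alpha = 0.0261
Iteration 1: beta = 0.0, y = -2.2689 + 0.0*(-2.2689 + 2.2689) = -2.2689
  grad(y) = -43.7646, v = y - alpha*grad = -1.1266
  prox(v) = soft_thresh(-1.1266, 0.0592) = -1.0674
Iteration 2: beta = 0.3333, y = -1.0674 + 0.3333*(-1.0674 + 2.2689) = -0.6669
  grad(y) = -21.3365, v = y - alpha*grad = -0.11
  prox(v) = soft_thresh(-0.11, 0.0592) = -0.0508
f(x_2) = 7*(-0.0508)^2 - 12*(-0.0508) + 2.27*|-0.0508| = 0.7425


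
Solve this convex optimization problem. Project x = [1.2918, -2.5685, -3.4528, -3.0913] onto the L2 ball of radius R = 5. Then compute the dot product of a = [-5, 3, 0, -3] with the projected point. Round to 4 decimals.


Step 1: Compute ||x|| (intermediates to 6 decimals).
||x|| = sqrt(1.2918^2 + (-2.5685)^2 + (-3.4528)^2 + (-3.0913)^2) = 5.453797
Step 2: Project.
Since ||x|| > R, scale = R/||x|| = 5/5.453797 = 0.916792, proj(x) = scale * x
proj(x) = [1.184312, -2.35478, -3.165499, -2.834079]
Step 3: Dot product.
a^T * proj(x) = -5*1.184312 + 3*(-2.35478) + 0*(-3.165499) - 3*(-2.834079) = -4.4837


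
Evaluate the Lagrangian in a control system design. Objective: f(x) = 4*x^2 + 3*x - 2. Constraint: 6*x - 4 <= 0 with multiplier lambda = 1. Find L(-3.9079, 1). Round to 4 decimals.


Step 1: Evaluate f(x).
f(-3.9079) = 4*(-3.9079)^2 + 3*(-3.9079) - 2 = 47.363
Step 2: Evaluate g(x).
g(-3.9079) = 6*-3.9079 - 4 = -27.4474
Step 3: Compute Lagrangian.
L = 47.363 + 1*-27.4474 = 19.9156


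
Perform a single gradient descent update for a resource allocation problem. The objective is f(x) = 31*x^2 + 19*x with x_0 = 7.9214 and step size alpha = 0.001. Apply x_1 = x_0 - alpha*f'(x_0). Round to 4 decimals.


We compute the gradient at x_0 and apply the update.
f'(x) = 62*x + 19
f'(7.9214) = 62*7.9214 + 19 = 510.1268
x_1 = 7.9214 - 0.001*510.1268 = 7.4113


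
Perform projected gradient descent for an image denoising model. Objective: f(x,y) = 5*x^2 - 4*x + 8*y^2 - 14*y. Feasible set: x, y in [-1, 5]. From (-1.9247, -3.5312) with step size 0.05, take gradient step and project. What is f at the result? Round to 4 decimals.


Step 1: Compute gradient at (-1.9247, -3.5312).
grad_x = 2*5*-1.9247 - 4 = -23.247
grad_y = 2*8*-3.5312 - 14 = -70.4992
Step 2: Gradient step.
x_raw = -1.9247 - 0.05*-23.247 = -0.7624
y_raw = -3.5312 - 0.05*-70.4992 = -0.0062
Step 3: Project onto [-1, 5].
x_proj = clip(-0.7624) = -0.7624
y_proj = clip(-0.0062) = -0.0062
Step 4: Evaluate f.
f(-0.7624, -0.0062) = 6.043


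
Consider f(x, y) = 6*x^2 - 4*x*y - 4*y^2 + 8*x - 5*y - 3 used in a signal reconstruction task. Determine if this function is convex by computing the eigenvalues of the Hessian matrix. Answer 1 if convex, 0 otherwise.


The Hessian of f(x,y) = 6*x^2 - 4*x*y - 4*y^2 + 8*x - 5*y - 3 is:
H = [[12, -4], [-4, -8]]
Trace = 12 - 8 = 4
Determinant = 12*-8 - (-4)^2 = -112
Discriminant = (4)^2 - 4*-112 = 464.0
Eigenvalues: lambda_1 = -8.7703, lambda_2 = 12.7703
The function is not convex.

0


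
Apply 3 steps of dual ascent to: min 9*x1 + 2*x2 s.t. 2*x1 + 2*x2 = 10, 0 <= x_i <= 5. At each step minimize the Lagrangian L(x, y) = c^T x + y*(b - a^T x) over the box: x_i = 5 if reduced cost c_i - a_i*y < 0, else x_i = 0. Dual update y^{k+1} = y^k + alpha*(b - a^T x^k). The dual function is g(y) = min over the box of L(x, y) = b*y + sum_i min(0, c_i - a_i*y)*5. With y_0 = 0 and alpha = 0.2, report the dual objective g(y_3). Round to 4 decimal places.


Dual ascent for LP: min 9*x1 + 2*x2, 2*x1 + 2*x2 = 10, 0 <= x_i <= 5
Step 1: y^k = 0.0, reduced costs: (9.0, 2.0)
  x^k = (0.0, 0.0), subgradient = b - a^T x = 10.0
  y^{k+1} = 0.0 + 0.2*10.0 = 2.0
Step 2: y^k = 2.0, reduced costs: (5.0, -2.0)
  x^k = (0.0, 5.0), subgradient = b - a^T x = 0.0
  y^{k+1} = 2.0 + 0.2*0.0 = 2.0
Step 3: y^k = 2.0, reduced costs: (5.0, -2.0)
  x^k = (0.0, 5.0), subgradient = b - a^T x = 0.0
  y^{k+1} = 2.0 + 0.2*0.0 = 2.0
Dual objective at y_3 = 2.0: reduced costs (5.0, -2.0), box minimizer x = (0.0, 5.0)
g(y_3) = b*y + (c1 - a1*y)*x1 + (c2 - a2*y)*x2 = 10*2.0 + 5.0*0.0 + (-2.0)*5.0 = 20.0 + 0.0 - 10.0 = 10.0


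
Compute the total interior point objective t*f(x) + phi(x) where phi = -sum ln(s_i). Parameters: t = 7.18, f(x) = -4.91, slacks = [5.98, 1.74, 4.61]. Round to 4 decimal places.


Step 1: Compute log-barrier.
ln values: [1.7884, 0.5539, 1.5282]
phi = -(1.7884 + 0.5539 + 1.5282) = -3.8705
Step 2: Compute augmented objective.
t*f(x) = 7.18*-4.91 = -35.2538
Total = -35.2538 - 3.8705 = -39.1243


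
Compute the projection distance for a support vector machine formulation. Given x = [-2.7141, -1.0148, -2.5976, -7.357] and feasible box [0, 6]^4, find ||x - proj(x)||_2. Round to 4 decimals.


Project each component onto [0, 6].
clip(-2.7141) = 0.0, clip(-1.0148) = 0.0, clip(-2.5976) = 0.0, clip(-7.357) = 0.0
Projection = [0.0, 0.0, 0.0, 0.0]
Squared diffs: [7.3663, 1.0298, 6.7475, 54.1254]
Distance = sqrt(69.269) = 8.3228


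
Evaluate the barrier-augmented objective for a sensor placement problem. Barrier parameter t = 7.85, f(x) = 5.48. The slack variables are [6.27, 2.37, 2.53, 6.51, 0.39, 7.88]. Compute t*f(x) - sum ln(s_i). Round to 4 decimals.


Step 1: Compute log-barrier.
ln values: [1.8358, 0.8629, 0.9282, 1.8733, -0.9416, 2.0643]
phi = -(1.8358 + 0.8629 + 0.9282 + 1.8733 - 0.9416 + 2.0643) = -6.6229
Step 2: Compute augmented objective.
t*f(x) = 7.85*5.48 = 43.018
Total = 43.018 - 6.6229 = 36.3951


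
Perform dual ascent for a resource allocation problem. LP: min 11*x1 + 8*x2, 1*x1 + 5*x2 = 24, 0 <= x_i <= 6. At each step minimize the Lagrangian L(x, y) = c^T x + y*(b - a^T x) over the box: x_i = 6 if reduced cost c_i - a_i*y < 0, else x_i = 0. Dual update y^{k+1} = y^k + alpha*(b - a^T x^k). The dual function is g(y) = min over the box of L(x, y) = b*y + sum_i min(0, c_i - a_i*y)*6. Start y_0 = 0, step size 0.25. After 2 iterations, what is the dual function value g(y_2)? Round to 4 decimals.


Dual ascent for LP: min 11*x1 + 8*x2, 1*x1 + 5*x2 = 24, 0 <= x_i <= 6
Step 1: y^k = 0.0, reduced costs: (11.0, 8.0)
  x^k = (0.0, 0.0), subgradient = b - a^T x = 24.0
  y^{k+1} = 0.0 + 0.25*24.0 = 6.0
Step 2: y^k = 6.0, reduced costs: (5.0, -22.0)
  x^k = (0.0, 6.0), subgradient = b - a^T x = -6.0
  y^{k+1} = 6.0 + 0.25*-6.0 = 4.5
Dual objective at y_2 = 4.5: reduced costs (6.5, -14.5), box minimizer x = (0.0, 6.0)
g(y_2) = b*y + (c1 - a1*y)*x1 + (c2 - a2*y)*x2 = 24*4.5 + 6.5*0.0 + (-14.5)*6.0 = 108.0 + 0.0 - 87.0 = 21.0


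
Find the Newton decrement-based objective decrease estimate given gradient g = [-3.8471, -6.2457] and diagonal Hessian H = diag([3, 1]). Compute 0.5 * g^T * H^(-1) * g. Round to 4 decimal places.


Step 1: H is diagonal, so H^(-1) * g = [-1.2824, -6.2457].
Step 2: g^T H^(-1) g = sum_i g_i^2 / H_ii
  = (-3.8471)^2/3 + (-6.2457)^2/1
  = 4.9334 + 39.0088 = 43.9422
Step 3: Objective decrease = 0.5 * g^T H^(-1) g = 21.9711


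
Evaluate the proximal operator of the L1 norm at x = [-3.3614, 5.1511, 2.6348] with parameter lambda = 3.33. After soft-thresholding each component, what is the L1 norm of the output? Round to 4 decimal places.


Soft-thresholding with lambda = 3.33:
prox(-3.3614) = sign(-3.3614)*max(|-3.3614| - 3.33, 0) = -0.0314
prox(5.1511) = sign(5.1511)*max(|5.1511| - 3.33, 0) = 1.8211
prox(2.6348) = sign(2.6348)*max(|2.6348| - 3.33, 0) = 0.0
prox(x) = [-0.0314, 1.8211, 0.0]
||prox(x)||_1 = 0.0314 + 1.8211 + 0.0 = 1.8525


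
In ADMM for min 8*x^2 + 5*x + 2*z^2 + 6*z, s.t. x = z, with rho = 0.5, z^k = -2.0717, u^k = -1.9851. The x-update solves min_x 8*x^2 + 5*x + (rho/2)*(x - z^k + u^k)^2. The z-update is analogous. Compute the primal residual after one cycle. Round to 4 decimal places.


ADMM iteration with rho = 0.5, z^k = -2.0717, u^k = -1.9851
Step 1: x-update.
Minimize 8*x^2 + 5*x + (0.5/2)*(x + 2.0717 - 1.9851)^2
FOC: (2*8 + 0.5)*x = -5 + 0.5*(-2.0717 + 1.9851)
x^{k+1} = -0.3057
Step 2: z-update.
Minimize 2*z^2 + 6*z + (0.5/2)*(-0.3057 - z - 1.9851)^2
FOC: (2*2 + 0.5)*z = -6 + 0.5*(-0.3057 - 1.9851)
z^{k+1} = -1.5879
Step 3: u-update.
u^{k+1} = -1.9851 - 0.3057 + 1.5879 = -0.7029
Step 4: Primal residual = |-0.3057 + 1.5879| = 1.2822


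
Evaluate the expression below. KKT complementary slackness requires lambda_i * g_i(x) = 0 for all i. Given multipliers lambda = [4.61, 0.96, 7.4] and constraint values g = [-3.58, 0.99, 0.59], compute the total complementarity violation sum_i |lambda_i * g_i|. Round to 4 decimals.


KKT complementary slackness check:
lambda_1 * g_1 = 4.61 * -3.58 = -16.5038
lambda_2 * g_2 = 0.96 * 0.99 = 0.9504
lambda_3 * g_3 = 7.4 * 0.59 = 4.366
Total violation = 16.5038 + 0.9504 + 4.366 = 21.8202


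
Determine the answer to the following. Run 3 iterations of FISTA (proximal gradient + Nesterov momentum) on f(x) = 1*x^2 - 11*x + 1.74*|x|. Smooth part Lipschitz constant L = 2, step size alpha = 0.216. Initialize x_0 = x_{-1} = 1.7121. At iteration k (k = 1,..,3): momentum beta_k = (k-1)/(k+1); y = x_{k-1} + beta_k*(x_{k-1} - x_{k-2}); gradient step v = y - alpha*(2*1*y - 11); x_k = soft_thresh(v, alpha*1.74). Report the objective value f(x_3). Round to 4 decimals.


FISTA on f(x) = 1*x^2 - 11*x + 1.74*|x|
L = 2, alpha = 0.216
Iteration 1: beta = 0.0, y = 1.7121 + 0.0*(1.7121 - 1.7121) = 1.7121
  grad(y) = -7.5758, v = y - alpha*grad = 3.3485
  prox(v) = soft_thresh(3.3485, 0.3758) = 2.9726
Iteration 2: beta = 0.3333, y = 2.9726 + 0.3333*(2.9726 - 1.7121) = 3.3928
  grad(y) = -4.2144, v = y - alpha*grad = 4.3031
  prox(v) = soft_thresh(4.3031, 0.3758) = 3.9273
Iteration 3: beta = 0.5, y = 3.9273 + 0.5*(3.9273 - 2.9726) = 4.4046
  grad(y) = -2.1908, v = y - alpha*grad = 4.8778
  prox(v) = soft_thresh(4.8778, 0.3758) = 4.502
f(x_3) = 1*4.502^2 - 11*4.502 + 1.74*|4.502| = -21.4205


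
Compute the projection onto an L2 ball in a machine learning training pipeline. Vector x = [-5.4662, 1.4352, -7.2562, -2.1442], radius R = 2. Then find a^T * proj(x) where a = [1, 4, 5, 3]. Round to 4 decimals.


Step 1: Compute ||x|| (intermediates to 6 decimals).
||x|| = sqrt((-5.4662)^2 + 1.4352^2 + (-7.2562)^2 + (-2.1442)^2) = 9.444002
Step 2: Project.
Since ||x|| > R, scale = R/||x|| = 2/9.444002 = 0.211775, proj(x) = scale * x
proj(x) = [-1.157605, 0.303939, -1.536682, -0.454088]
Step 3: Dot product.
a^T * proj(x) = 1*(-1.157605) + 4*0.303939 + 5*(-1.536682) + 3*(-0.454088) = -8.9875


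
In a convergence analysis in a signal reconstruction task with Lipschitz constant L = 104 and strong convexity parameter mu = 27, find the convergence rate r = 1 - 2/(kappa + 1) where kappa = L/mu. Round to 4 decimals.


Step 1: Compute the condition number.
kappa = L/mu = 104/27 = 3.8519
Step 2: Compute the convergence rate.
r = 1 - 2/(kappa + 1) = 1 - 2*mu/(L + mu) = (L - mu)/(L + mu) = 77/131 = 0.5878


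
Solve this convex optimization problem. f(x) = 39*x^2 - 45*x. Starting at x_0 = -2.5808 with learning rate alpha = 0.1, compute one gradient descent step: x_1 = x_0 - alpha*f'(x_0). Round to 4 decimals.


We compute the gradient at x_0 and apply the update.
f'(x) = 78*x - 45
f'(-2.5808) = 78*-2.5808 - 45 = -246.3024
x_1 = -2.5808 - 0.1*-246.3024 = 22.0494


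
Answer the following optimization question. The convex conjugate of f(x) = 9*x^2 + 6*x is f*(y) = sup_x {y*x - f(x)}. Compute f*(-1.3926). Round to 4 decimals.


f*(y) = sup_x {y*x - a*x^2 - b*x} = sup_x {(y-b)*x - a*x^2}
FOC: (y - b) - 2a*x = 0 => x* = (y - b)/(2a)
x* = (-1.3926 - 6)/(2*9) = -0.4107
f*(-1.3926) = (y-b)^2/(4a) = (-1.3926 - 6)^2/(4*9)
= 54.6505/36 = 1.5181


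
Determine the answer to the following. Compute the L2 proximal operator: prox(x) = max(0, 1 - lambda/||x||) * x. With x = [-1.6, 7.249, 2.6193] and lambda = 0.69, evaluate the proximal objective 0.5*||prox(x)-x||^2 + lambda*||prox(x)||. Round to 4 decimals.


Step 1: Compute ||x||.
||x|| = 7.872
Step 2: Compute scaling factor.
scale = max(0, 1 - 0.69/7.872) = 0.9123
Step 3: prox(x) = [-1.4598, 6.6136, 2.3897]
||prox(x)|| = 7.182
Step 4: Proximal objective.
0.5*||prox-x||^2 = 0.2381
lambda*||prox|| = 4.9556
Total = 5.1936


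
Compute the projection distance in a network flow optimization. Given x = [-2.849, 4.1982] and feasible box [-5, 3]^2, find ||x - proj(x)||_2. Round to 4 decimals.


Project each component onto [-5, 3].
clip(-2.849) = -2.849, clip(4.1982) = 3.0
Projection = [-2.849, 3.0]
Squared diffs: [0.0, 1.4357]
Distance = sqrt(1.4357) = 1.1982


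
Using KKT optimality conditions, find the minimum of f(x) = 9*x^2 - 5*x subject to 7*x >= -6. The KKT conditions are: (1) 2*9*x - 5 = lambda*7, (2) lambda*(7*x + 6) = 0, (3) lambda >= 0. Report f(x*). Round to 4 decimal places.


Step 1: Try lambda = 0 (constraint inactive).
Stationarity: 2*9*x - 5 = 0
x* = 5/(2*9) = 5/18 = 0.2778 (rounded; the exact value 5/18 is used below)
Check constraint: 7*0.2778 = 1.9446 >= -6 -- satisfied.
Step 2: Compute optimal value.
f(x*) = 9*(5/18)^2 - 5*(5/18) = -0.6944


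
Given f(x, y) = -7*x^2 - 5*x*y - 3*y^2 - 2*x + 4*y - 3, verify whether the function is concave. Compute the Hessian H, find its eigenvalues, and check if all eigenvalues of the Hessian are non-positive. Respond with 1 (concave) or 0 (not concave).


The Hessian of f(x,y) = -7*x^2 - 5*x*y - 3*y^2 - 2*x + 4*y - 3 is:
H = [[-14, -5], [-5, -6]]
Trace = -14 - 6 = -20
Determinant = -14*-6 - (-5)^2 = 59
Discriminant = (-20)^2 - 4*59 = 164.0
Eigenvalues: lambda_1 = -16.4031, lambda_2 = -3.5969
The function is concave.

1


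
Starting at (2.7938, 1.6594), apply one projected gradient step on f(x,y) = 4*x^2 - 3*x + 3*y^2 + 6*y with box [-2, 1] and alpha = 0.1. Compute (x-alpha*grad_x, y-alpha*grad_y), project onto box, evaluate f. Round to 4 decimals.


Step 1: Compute gradient at (2.7938, 1.6594).
grad_x = 2*4*2.7938 - 3 = 19.3504
grad_y = 2*3*1.6594 + 6 = 15.9564
Step 2: Gradient step.
x_raw = 2.7938 - 0.1*19.3504 = 0.8588
y_raw = 1.6594 - 0.1*15.9564 = 0.0638
Step 3: Project onto [-2, 1].
x_proj = clip(0.8588) = 0.8588
y_proj = clip(0.0638) = 0.0638
Step 4: Evaluate f.
f(0.8588, 0.0638) = 0.7684


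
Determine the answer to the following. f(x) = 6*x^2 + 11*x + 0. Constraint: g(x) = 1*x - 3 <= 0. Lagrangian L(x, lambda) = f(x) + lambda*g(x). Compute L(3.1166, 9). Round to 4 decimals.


Step 1: Evaluate f(x).
f(3.1166) = 6*3.1166^2 + 11*3.1166 + 0 = 92.5618
Step 2: Evaluate g(x).
g(3.1166) = 1*3.1166 - 3 = 0.1166
Step 3: Compute Lagrangian.
L = 92.5618 + 9*0.1166 = 93.6112


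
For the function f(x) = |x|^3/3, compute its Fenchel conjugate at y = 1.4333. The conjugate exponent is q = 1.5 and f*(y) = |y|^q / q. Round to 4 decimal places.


The conjugate exponent q satisfies 1/p + 1/q = 1.
p = 3, so q = 3/(3 - 1) = 1.5
|y|^q = 1.4333^1.5 = 1.716
f*(1.4333) = 1.716 / 1.5 = 1.144


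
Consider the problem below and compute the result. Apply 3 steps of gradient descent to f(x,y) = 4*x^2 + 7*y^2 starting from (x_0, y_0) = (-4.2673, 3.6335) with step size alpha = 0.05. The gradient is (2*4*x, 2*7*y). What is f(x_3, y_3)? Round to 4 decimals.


Gradient descent on f(x,y) = 4*x^2 + 7*y^2.
Starting point: (-4.2673, 3.6335), alpha = 0.05
Step 1: grad_x = 2*4*-4.2673 = -34.1384, grad_y = 2*7*3.6335 = 50.869
  x_1 = -4.2673 - 0.05*-34.1384 = -2.5604
  y_1 = 3.6335 - 0.05*50.869 = 1.0901
Step 2: grad_x = 2*4*-2.5604 = -20.483, grad_y = 2*7*1.0901 = 15.2607
  x_2 = -2.5604 - 0.05*-20.483 = -1.5362
  y_2 = 1.0901 - 0.05*15.2607 = 0.327
Step 3: grad_x = 2*4*-1.5362 = -12.2898, grad_y = 2*7*0.327 = 4.5782
  x_3 = -1.5362 - 0.05*-12.2898 = -0.9217
  y_3 = 0.327 - 0.05*4.5782 = 0.0981
f(-0.9217, 0.0981) = 4*(-0.9217)^2 + 7*0.0981^2 = 3.4658


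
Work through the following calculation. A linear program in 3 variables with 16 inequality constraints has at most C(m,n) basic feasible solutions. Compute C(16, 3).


Each vertex corresponds to some choice of n active constraints out of m, so the number of vertices is at most C(m, n) = m! / (n!(m-n)!).
m = 16, n = 3
Numerator: 16 * 15 * 14
Denominator: 3! = 6
C(16, 3) = 560


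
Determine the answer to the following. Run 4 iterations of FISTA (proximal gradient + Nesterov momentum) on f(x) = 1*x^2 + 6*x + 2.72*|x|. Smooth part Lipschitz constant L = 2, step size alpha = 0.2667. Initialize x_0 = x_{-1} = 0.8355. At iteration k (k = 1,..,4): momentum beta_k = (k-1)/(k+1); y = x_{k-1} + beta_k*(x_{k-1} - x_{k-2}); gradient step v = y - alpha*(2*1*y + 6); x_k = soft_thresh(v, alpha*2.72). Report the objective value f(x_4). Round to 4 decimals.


FISTA on f(x) = 1*x^2 + 6*x + 2.72*|x|
L = 2, alpha = 0.2667
Iteration 1: beta = 0.0, y = 0.8355 + 0.0*(0.8355 - 0.8355) = 0.8355
  grad(y) = 7.671, v = y - alpha*grad = -1.2104
  prox(v) = soft_thresh(-1.2104, 0.7254) = -0.4849
Iteration 2: beta = 0.3333, y = -0.4849 + 0.3333*(-0.4849 - 0.8355) = -0.9251
  grad(y) = 4.1498, v = y - alpha*grad = -2.0318
  prox(v) = soft_thresh(-2.0318, 0.7254) = -1.3064
Iteration 3: beta = 0.5, y = -1.3064 + 0.5*(-1.3064 + 0.4849) = -1.7172
  grad(y) = 2.5657, v = y - alpha*grad = -2.4014
  prox(v) = soft_thresh(-2.4014, 0.7254) = -1.676
Iteration 4: beta = 0.6, y = -1.676 + 0.6*(-1.676 + 1.3064) = -1.8978
  grad(y) = 2.2045, v = y - alpha*grad = -2.4857
  prox(v) = soft_thresh(-2.4857, 0.7254) = -1.7603
f(x_4) = 1*(-1.7603)^2 + 6*(-1.7603) + 2.72*|-1.7603| = -2.6751


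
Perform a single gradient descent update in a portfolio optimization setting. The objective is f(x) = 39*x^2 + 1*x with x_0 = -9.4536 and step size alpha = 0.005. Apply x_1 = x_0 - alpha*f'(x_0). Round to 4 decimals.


We compute the gradient at x_0 and apply the update.
f'(x) = 78*x + 1
f'(-9.4536) = 78*-9.4536 + 1 = -736.3808
x_1 = -9.4536 - 0.005*-736.3808 = -5.7717


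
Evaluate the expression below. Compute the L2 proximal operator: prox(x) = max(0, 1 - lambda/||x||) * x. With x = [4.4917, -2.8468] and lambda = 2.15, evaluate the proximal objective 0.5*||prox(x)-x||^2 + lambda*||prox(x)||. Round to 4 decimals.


Step 1: Compute ||x||.
||x|| = 5.3179
Step 2: Compute scaling factor.
scale = max(0, 1 - 2.15/5.3179) = 0.5957
Step 3: prox(x) = [2.6757, -1.6958]
||prox(x)|| = 3.1679
Step 4: Proximal objective.
0.5*||prox-x||^2 = 2.3113
lambda*||prox|| = 6.811
Total = 9.1221


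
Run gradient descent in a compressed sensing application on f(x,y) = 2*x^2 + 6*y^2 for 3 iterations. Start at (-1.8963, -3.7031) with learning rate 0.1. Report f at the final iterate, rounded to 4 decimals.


Gradient descent on f(x,y) = 2*x^2 + 6*y^2.
Starting point: (-1.8963, -3.7031), alpha = 0.1
Step 1: grad_x = 2*2*-1.8963 = -7.5852, grad_y = 2*6*-3.7031 = -44.4372
  x_1 = -1.8963 - 0.1*-7.5852 = -1.1378
  y_1 = -3.7031 - 0.1*-44.4372 = 0.7406
Step 2: grad_x = 2*2*-1.1378 = -4.5511, grad_y = 2*6*0.7406 = 8.8874
  x_2 = -1.1378 - 0.1*-4.5511 = -0.6827
  y_2 = 0.7406 - 0.1*8.8874 = -0.1481
Step 3: grad_x = 2*2*-0.6827 = -2.7307, grad_y = 2*6*-0.1481 = -1.7775
  x_3 = -0.6827 - 0.1*-2.7307 = -0.4096
  y_3 = -0.1481 - 0.1*-1.7775 = 0.0296
f(-0.4096, 0.0296) = 2*(-0.4096)^2 + 6*0.0296^2 = 0.3408


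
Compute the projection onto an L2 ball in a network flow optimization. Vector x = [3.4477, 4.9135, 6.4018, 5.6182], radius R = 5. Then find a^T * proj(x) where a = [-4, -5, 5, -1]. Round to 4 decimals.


Step 1: Compute ||x|| (intermediates to 6 decimals).
||x|| = sqrt(3.4477^2 + 4.9135^2 + 6.4018^2 + 5.6182^2) = 10.419997
Step 2: Project.
Since ||x|| > R, scale = R/||x|| = 5/10.419997 = 0.479847, proj(x) = scale * x
proj(x) = [1.654369, 2.357728, 3.071885, 2.695876]
Step 3: Dot product.
a^T * proj(x) = -4*1.654369 - 5*2.357728 + 5*3.071885 - 1*2.695876 = -5.7426


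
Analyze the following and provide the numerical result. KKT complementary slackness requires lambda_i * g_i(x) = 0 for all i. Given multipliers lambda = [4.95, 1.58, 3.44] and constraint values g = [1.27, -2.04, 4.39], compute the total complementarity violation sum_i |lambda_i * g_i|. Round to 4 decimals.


KKT complementary slackness check:
lambda_1 * g_1 = 4.95 * 1.27 = 6.2865
lambda_2 * g_2 = 1.58 * -2.04 = -3.2232
lambda_3 * g_3 = 3.44 * 4.39 = 15.1016
Total violation = 6.2865 + 3.2232 + 15.1016 = 24.6113


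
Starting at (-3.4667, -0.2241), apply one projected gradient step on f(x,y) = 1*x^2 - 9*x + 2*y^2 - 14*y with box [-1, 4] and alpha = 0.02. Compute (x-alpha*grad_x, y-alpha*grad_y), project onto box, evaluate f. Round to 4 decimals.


Step 1: Compute gradient at (-3.4667, -0.2241).
grad_x = 2*1*-3.4667 - 9 = -15.9334
grad_y = 2*2*-0.2241 - 14 = -14.8964
Step 2: Gradient step.
x_raw = -3.4667 - 0.02*-15.9334 = -3.148
y_raw = -0.2241 - 0.02*-14.8964 = 0.0738
Step 3: Project onto [-1, 4].
x_proj = clip(-3.148) = -1.0
y_proj = clip(0.0738) = 0.0738
Step 4: Evaluate f.
f(-1.0, 0.0738) = 8.9773


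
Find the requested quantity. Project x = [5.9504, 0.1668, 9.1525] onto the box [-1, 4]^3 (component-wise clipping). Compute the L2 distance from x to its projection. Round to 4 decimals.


Project each component onto [-1, 4].
clip(5.9504) = 4.0, clip(0.1668) = 0.1668, clip(9.1525) = 4.0
Projection = [4.0, 0.1668, 4.0]
Squared diffs: [3.8041, 0.0, 26.5483]
Distance = sqrt(30.3524) = 5.5093


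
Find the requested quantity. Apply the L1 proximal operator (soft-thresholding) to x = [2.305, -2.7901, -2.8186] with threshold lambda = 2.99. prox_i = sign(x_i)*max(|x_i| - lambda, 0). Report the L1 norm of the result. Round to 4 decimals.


Soft-thresholding with lambda = 2.99:
prox(2.305) = sign(2.305)*max(|2.305| - 2.99, 0) = 0.0
prox(-2.7901) = sign(-2.7901)*max(|-2.7901| - 2.99, 0) = 0.0
prox(-2.8186) = sign(-2.8186)*max(|-2.8186| - 2.99, 0) = 0.0
prox(x) = [0.0, 0.0, 0.0]
||prox(x)||_1 = 0.0 + 0.0 + 0.0 = 0.0


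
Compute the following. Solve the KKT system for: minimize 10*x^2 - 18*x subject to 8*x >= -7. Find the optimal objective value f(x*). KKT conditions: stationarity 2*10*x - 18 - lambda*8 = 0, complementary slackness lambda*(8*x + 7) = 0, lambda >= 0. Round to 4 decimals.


Step 1: Try lambda = 0 (constraint inactive).
Stationarity: 2*10*x - 18 = 0
x* = 18/(2*10) = 0.9
Check constraint: 8*0.9 = 7.2 >= -7 -- satisfied.
Step 2: Compute optimal value.
f(x*) = 10*0.9^2 - 18*0.9 = -8.1


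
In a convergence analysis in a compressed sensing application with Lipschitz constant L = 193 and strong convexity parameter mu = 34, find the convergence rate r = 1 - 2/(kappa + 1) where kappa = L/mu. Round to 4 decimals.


Step 1: Compute the condition number.
kappa = L/mu = 193/34 = 5.6765
Step 2: Compute the convergence rate.
r = 1 - 2/(kappa + 1) = 1 - 2*mu/(L + mu) = (L - mu)/(L + mu) = 159/227 = 0.7004


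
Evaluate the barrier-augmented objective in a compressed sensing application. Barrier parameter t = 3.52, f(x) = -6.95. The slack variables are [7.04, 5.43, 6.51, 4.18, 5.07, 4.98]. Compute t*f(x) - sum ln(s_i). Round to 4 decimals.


Step 1: Compute log-barrier.
ln values: [1.9516, 1.6919, 1.8733, 1.4303, 1.6233, 1.6054]
phi = -(1.9516 + 1.6919 + 1.8733 + 1.4303 + 1.6233 + 1.6054) = -10.176
Step 2: Compute augmented objective.
t*f(x) = 3.52*-6.95 = -24.464
Total = -24.464 - 10.176 = -34.64


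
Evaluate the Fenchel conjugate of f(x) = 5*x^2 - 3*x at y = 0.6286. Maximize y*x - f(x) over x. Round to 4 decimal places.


f*(y) = sup_x {y*x - a*x^2 - b*x} = sup_x {(y-b)*x - a*x^2}
FOC: (y - b) - 2a*x = 0 => x* = (y - b)/(2a)
x* = (0.6286 + 3)/(2*5) = 0.3629
f*(0.6286) = (y-b)^2/(4a) = (0.6286 + 3)^2/(4*5)
= 13.1667/20 = 0.6583


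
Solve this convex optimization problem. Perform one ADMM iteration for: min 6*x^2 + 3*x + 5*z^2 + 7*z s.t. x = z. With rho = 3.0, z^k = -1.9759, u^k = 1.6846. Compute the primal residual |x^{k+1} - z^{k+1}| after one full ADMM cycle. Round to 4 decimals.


ADMM iteration with rho = 3.0, z^k = -1.9759, u^k = 1.6846
Step 1: x-update.
Minimize 6*x^2 + 3*x + (3.0/2)*(x + 1.9759 + 1.6846)^2
FOC: (2*6 + 3.0)*x = -3 + 3.0*(-1.9759 - 1.6846)
x^{k+1} = -0.9321
Step 2: z-update.
Minimize 5*z^2 + 7*z + (3.0/2)*(-0.9321 - z + 1.6846)^2
FOC: (2*5 + 3.0)*z = -7 + 3.0*(-0.9321 + 1.6846)
z^{k+1} = -0.3648
Step 3: u-update.
u^{k+1} = 1.6846 - 0.9321 + 0.3648 = 1.1173
Step 4: Primal residual = |-0.9321 + 0.3648| = 0.5673


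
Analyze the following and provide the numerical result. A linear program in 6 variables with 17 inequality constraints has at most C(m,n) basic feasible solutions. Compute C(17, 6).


Each vertex corresponds to some choice of n active constraints out of m, so the number of vertices is at most C(m, n) = m! / (n!(m-n)!).
m = 17, n = 6
Numerator: 17 * 16 * 15 * 14 * 13 * 12
Denominator: 6! = 720
C(17, 6) = 12376


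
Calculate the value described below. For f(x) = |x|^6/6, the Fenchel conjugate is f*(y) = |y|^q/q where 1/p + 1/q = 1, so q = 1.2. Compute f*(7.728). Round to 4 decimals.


The conjugate exponent q satisfies 1/p + 1/q = 1.
p = 6, so q = 6/(6 - 1) = 1.2
|y|^q = 7.728^1.2 = 11.6327
f*(7.728) = 11.6327 / 1.2 = 9.6939


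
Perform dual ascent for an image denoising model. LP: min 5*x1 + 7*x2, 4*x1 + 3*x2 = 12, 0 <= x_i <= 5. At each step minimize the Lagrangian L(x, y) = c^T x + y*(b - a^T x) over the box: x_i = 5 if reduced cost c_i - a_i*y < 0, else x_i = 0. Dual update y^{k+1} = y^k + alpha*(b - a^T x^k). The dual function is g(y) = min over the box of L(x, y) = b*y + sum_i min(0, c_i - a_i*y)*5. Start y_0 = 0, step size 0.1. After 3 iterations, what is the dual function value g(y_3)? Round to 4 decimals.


Dual ascent for LP: min 5*x1 + 7*x2, 4*x1 + 3*x2 = 12, 0 <= x_i <= 5
Step 1: y^k = 0.0, reduced costs: (5.0, 7.0)
  x^k = (0.0, 0.0), subgradient = b - a^T x = 12.0
  y^{k+1} = 0.0 + 0.1*12.0 = 1.2
Step 2: y^k = 1.2, reduced costs: (0.2, 3.4)
  x^k = (0.0, 0.0), subgradient = b - a^T x = 12.0
  y^{k+1} = 1.2 + 0.1*12.0 = 2.4
Step 3: y^k = 2.4, reduced costs: (-4.6, -0.2)
  x^k = (5.0, 5.0), subgradient = b - a^T x = -23.0
  y^{k+1} = 2.4 + 0.1*-23.0 = 0.1
Dual objective at y_3 = 0.1: reduced costs (4.6, 6.7), box minimizer x = (0.0, 0.0)
g(y_3) = b*y + (c1 - a1*y)*x1 + (c2 - a2*y)*x2 = 12*0.1 + 4.6*0.0 + 6.7*0.0 = 1.2 + 0.0 + 0.0 = 1.2


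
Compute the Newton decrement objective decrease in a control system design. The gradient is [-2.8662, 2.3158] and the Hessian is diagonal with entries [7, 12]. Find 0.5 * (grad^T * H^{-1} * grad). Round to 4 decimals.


Step 1: H is diagonal, so H^(-1) * g = [-0.4095, 0.193].
Step 2: g^T H^(-1) g = sum_i g_i^2 / H_ii
  = (-2.8662)^2/7 + (2.3158)^2/12
  = 1.1736 + 0.4469 = 1.6205
Step 3: Objective decrease = 0.5 * g^T H^(-1) g = 0.8102


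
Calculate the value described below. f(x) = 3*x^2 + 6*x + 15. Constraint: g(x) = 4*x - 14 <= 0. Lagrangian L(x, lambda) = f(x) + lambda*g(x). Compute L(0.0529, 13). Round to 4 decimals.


Step 1: Evaluate f(x).
f(0.0529) = 3*0.0529^2 + 6*0.0529 + 15 = 15.3258
Step 2: Evaluate g(x).
g(0.0529) = 4*0.0529 - 14 = -13.7884
Step 3: Compute Lagrangian.
L = 15.3258 + 13*-13.7884 = -163.9234


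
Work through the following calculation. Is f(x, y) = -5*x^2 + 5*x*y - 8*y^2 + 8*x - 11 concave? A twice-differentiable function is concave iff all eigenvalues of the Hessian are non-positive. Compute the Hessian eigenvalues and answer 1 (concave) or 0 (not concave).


The Hessian of f(x,y) = -5*x^2 + 5*x*y - 8*y^2 + 8*x - 11 is:
H = [[-10, 5], [5, -16]]
Trace = -10 - 16 = -26
Determinant = -10*-16 - (5)^2 = 135
Discriminant = (-26)^2 - 4*135 = 136.0
Eigenvalues: lambda_1 = -18.831, lambda_2 = -7.169
The function is concave.

1


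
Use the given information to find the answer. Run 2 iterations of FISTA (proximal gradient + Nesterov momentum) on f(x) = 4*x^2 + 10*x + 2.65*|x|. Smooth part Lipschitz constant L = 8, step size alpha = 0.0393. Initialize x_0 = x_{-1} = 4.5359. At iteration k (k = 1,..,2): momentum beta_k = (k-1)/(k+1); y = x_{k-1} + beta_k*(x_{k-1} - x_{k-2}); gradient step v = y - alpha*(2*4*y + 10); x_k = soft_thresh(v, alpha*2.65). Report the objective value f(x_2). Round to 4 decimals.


FISTA on f(x) = 4*x^2 + 10*x + 2.65*|x|
L = 8, alpha = 0.0393
Iteration 1: beta = 0.0, y = 4.5359 + 0.0*(4.5359 - 4.5359) = 4.5359
  grad(y) = 46.2872, v = y - alpha*grad = 2.7168
  prox(v) = soft_thresh(2.7168, 0.1041) = 2.6127
Iteration 2: beta = 0.3333, y = 2.6127 + 0.3333*(2.6127 - 4.5359) = 1.9716
  grad(y) = 25.7727, v = y - alpha*grad = 0.9587
  prox(v) = soft_thresh(0.9587, 0.1041) = 0.8546
f(x_2) = 4*0.8546^2 + 10*0.8546 + 2.65*|0.8546| = 13.7316
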